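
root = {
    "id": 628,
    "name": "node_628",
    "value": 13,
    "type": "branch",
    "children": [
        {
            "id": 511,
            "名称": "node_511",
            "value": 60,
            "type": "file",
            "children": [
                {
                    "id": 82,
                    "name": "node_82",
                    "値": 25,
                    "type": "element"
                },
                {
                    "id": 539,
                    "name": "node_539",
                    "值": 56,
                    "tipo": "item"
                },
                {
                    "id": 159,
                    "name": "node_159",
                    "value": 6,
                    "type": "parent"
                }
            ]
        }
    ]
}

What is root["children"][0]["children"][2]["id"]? 159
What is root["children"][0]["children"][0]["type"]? "element"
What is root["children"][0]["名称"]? "node_511"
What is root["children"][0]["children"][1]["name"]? "node_539"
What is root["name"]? "node_628"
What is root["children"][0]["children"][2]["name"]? "node_159"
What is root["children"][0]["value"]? 60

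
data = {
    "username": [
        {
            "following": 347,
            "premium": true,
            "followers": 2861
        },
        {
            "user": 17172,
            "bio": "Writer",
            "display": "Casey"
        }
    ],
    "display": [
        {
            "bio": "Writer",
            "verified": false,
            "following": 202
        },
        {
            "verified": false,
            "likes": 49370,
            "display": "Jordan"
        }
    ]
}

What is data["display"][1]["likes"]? 49370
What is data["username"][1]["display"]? "Casey"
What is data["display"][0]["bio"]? "Writer"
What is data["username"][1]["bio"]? "Writer"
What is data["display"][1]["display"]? "Jordan"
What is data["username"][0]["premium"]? True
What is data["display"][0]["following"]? 202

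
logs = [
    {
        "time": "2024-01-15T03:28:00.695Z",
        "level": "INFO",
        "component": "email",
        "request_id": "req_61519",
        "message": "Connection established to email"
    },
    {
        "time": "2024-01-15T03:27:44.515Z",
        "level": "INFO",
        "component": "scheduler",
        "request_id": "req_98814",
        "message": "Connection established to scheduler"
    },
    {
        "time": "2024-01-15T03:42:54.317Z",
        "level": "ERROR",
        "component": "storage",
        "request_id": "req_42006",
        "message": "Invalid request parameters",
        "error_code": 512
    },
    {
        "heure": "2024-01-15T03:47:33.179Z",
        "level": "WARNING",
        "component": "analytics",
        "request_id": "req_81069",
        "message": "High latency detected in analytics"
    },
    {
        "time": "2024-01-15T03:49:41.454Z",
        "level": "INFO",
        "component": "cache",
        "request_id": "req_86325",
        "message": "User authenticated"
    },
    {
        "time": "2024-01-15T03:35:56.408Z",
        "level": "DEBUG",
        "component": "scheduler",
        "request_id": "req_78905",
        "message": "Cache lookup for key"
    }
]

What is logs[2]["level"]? "ERROR"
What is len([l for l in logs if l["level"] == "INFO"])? 3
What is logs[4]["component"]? "cache"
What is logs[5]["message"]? "Cache lookup for key"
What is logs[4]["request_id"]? "req_86325"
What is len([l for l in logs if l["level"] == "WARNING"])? 1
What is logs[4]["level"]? "INFO"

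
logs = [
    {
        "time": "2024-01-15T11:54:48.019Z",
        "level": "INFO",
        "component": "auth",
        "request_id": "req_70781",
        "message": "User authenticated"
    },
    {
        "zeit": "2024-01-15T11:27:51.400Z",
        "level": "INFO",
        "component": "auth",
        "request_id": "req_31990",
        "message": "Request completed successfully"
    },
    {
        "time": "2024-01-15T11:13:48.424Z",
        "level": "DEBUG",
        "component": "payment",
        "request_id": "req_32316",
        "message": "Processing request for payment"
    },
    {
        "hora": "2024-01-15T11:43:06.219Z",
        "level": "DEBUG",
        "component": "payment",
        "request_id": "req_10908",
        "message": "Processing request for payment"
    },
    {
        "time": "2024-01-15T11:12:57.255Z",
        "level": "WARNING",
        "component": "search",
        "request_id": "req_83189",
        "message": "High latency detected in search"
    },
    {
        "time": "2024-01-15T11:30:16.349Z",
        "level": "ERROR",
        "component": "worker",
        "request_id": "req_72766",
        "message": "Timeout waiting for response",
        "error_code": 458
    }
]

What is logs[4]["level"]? "WARNING"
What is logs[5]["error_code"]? 458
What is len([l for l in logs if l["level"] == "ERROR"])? 1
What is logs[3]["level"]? "DEBUG"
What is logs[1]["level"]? "INFO"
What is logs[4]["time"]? "2024-01-15T11:12:57.255Z"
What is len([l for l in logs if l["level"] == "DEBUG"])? 2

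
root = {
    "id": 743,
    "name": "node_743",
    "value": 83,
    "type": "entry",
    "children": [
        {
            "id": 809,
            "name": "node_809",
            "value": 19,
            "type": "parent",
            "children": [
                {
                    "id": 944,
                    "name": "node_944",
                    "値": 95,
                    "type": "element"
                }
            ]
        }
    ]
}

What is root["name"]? "node_743"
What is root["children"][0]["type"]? "parent"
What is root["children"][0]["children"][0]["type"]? "element"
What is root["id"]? 743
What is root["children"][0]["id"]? 809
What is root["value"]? 83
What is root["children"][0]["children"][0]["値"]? 95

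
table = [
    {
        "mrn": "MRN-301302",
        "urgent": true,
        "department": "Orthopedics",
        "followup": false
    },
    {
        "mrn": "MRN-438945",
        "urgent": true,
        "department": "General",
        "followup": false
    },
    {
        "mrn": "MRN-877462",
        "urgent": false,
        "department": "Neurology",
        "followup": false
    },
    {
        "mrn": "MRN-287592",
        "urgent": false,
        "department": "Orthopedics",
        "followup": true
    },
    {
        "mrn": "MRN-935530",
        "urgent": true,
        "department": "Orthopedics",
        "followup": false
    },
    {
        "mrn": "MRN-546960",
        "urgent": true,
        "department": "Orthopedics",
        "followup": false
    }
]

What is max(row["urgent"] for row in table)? True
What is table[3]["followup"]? True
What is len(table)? 6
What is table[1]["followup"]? False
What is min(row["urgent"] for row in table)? False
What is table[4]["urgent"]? True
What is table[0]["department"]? "Orthopedics"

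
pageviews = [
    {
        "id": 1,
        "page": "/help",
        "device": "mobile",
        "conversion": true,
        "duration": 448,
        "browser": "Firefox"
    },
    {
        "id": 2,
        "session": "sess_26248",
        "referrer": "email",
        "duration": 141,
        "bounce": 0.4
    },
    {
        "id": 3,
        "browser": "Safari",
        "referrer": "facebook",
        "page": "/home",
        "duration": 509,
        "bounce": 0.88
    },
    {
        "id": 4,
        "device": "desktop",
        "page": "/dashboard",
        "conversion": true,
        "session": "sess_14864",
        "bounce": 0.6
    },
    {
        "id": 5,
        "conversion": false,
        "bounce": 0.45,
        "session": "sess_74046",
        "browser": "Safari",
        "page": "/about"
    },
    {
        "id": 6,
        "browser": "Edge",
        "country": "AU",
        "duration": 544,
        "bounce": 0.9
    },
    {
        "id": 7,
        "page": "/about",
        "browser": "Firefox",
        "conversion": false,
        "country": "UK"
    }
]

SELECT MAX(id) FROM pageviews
7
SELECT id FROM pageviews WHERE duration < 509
[1, 2]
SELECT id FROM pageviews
[1, 2, 3, 4, 5, 6, 7]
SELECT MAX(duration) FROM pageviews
544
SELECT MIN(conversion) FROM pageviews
False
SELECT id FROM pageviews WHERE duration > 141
[1, 3, 6]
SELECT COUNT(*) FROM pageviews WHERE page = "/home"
1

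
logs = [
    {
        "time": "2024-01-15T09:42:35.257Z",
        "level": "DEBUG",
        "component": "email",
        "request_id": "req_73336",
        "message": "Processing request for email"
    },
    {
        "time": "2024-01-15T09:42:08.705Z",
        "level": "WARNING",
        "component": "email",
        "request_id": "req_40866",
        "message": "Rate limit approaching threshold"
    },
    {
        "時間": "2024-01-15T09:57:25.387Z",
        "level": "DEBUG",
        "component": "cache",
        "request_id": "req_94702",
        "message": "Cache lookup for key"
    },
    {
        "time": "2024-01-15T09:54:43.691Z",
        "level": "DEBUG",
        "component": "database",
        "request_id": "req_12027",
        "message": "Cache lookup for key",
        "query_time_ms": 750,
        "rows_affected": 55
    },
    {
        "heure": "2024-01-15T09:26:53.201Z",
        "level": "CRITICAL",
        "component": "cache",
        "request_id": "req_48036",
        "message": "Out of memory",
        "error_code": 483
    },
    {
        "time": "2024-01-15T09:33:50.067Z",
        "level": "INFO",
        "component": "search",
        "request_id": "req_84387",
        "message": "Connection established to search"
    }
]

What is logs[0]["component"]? "email"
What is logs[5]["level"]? "INFO"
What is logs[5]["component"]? "search"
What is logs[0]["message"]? "Processing request for email"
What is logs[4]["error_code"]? 483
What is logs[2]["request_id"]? "req_94702"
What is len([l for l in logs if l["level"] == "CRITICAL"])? 1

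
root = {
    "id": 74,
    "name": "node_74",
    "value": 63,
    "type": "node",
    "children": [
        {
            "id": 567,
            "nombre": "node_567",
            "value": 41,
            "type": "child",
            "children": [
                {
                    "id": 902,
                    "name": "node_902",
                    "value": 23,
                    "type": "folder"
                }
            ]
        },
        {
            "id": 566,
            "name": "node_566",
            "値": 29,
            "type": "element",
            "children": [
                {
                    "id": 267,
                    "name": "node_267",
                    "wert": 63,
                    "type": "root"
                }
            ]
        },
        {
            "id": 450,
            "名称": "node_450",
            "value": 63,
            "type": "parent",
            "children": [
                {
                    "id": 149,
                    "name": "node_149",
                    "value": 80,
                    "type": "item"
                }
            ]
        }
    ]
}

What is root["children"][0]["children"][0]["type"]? "folder"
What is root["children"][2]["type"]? "parent"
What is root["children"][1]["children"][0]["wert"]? 63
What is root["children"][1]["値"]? 29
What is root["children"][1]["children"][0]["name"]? "node_267"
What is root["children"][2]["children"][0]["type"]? "item"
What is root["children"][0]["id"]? 567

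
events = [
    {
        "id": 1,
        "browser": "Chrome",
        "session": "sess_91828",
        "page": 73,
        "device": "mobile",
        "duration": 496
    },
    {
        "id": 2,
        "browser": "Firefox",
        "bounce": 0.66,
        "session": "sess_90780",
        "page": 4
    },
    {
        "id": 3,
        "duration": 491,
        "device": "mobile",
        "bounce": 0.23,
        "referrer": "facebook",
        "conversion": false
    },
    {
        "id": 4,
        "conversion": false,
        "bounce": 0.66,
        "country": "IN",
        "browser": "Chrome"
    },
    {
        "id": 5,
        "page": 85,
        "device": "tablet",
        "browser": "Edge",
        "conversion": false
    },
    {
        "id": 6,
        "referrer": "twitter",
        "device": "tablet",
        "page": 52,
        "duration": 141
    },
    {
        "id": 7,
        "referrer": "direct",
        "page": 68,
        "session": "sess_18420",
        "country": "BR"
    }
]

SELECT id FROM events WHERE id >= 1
[1, 2, 3, 4, 5, 6, 7]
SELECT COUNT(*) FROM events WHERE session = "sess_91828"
1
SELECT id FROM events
[1, 2, 3, 4, 5, 6, 7]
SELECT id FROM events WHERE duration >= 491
[1, 3]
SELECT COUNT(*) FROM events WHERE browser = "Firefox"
1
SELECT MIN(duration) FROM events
141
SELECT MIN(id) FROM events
1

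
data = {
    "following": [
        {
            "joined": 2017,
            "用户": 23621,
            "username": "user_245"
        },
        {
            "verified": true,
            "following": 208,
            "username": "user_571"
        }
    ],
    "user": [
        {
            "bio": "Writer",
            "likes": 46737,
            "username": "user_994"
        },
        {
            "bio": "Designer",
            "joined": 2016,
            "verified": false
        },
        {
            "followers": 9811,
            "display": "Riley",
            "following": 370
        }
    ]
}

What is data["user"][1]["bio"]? "Designer"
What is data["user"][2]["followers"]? 9811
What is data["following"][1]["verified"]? True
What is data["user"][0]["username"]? "user_994"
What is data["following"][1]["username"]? "user_571"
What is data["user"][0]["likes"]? 46737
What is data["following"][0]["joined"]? 2017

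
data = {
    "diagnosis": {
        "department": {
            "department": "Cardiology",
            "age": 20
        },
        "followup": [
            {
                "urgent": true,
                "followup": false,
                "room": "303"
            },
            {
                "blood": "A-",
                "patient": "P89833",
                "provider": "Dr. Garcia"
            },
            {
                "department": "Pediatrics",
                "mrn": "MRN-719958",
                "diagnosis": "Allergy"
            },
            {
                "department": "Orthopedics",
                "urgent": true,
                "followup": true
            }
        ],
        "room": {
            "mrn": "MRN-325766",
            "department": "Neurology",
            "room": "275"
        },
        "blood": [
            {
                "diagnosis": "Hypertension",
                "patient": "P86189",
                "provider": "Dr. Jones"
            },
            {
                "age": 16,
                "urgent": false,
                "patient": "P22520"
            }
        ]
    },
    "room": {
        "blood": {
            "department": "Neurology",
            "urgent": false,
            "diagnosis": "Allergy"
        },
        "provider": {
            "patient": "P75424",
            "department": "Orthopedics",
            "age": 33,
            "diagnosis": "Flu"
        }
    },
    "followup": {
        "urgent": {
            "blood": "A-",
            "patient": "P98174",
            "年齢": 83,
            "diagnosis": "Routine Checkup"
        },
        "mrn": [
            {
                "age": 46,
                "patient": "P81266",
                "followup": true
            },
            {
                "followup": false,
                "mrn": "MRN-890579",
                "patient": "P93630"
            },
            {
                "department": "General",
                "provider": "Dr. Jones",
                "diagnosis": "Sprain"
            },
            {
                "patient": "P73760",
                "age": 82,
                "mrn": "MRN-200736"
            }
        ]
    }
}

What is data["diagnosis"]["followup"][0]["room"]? "303"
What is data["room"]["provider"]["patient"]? "P75424"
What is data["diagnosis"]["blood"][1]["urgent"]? False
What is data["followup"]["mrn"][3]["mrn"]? "MRN-200736"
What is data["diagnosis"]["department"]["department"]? "Cardiology"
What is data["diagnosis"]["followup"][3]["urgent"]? True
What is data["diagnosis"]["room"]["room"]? "275"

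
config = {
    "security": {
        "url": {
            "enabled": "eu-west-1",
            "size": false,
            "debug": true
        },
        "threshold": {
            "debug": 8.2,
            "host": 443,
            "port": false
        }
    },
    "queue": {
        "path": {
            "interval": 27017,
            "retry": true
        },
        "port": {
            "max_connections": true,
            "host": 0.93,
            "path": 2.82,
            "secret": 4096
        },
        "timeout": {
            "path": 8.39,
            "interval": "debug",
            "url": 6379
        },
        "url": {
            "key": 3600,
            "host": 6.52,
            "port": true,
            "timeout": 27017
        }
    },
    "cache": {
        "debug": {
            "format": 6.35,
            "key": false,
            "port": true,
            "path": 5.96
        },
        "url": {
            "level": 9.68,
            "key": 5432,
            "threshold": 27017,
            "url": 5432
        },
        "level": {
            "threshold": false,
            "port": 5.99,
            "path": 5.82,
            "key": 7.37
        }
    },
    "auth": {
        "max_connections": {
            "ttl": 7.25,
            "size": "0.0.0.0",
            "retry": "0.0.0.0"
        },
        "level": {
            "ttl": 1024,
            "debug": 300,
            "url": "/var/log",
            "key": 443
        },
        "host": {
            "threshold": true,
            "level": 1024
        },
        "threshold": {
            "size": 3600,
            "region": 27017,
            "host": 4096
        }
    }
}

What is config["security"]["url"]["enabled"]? "eu-west-1"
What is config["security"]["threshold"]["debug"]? 8.2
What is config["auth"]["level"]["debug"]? 300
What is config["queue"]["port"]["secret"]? 4096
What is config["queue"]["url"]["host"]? 6.52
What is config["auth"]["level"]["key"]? 443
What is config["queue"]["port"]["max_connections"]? True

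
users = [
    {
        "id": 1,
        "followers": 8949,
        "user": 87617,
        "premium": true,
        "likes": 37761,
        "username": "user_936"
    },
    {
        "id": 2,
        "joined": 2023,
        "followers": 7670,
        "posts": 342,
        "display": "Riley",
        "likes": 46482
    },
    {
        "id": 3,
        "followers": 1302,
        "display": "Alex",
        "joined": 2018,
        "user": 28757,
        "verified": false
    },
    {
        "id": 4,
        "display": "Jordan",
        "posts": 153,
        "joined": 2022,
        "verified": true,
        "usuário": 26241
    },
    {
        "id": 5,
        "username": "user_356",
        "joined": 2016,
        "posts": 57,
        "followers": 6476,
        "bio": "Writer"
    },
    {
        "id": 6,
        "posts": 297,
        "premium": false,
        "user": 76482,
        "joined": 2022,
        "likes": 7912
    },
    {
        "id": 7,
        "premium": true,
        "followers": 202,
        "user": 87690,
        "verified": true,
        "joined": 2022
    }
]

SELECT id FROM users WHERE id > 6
[7]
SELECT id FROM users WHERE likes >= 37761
[1, 2]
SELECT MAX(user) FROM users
87690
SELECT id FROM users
[1, 2, 3, 4, 5, 6, 7]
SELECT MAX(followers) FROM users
8949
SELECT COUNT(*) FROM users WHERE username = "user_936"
1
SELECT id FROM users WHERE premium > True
[]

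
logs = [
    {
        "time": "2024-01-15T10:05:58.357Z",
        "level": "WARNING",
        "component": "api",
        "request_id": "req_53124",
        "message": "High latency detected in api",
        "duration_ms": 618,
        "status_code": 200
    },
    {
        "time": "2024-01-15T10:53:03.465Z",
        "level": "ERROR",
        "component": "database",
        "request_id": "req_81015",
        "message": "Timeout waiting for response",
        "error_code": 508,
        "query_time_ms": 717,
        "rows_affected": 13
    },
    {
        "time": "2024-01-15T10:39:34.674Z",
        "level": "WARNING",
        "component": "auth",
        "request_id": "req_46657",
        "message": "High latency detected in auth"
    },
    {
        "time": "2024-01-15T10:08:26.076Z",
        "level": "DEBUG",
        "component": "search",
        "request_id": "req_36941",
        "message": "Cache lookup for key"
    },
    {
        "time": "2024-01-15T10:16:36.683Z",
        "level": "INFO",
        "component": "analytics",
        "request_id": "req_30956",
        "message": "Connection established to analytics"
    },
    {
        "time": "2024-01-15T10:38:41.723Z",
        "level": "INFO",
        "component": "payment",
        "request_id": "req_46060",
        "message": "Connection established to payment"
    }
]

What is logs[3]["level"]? "DEBUG"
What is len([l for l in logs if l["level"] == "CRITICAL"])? 0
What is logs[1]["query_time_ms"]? 717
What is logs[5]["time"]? "2024-01-15T10:38:41.723Z"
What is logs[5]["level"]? "INFO"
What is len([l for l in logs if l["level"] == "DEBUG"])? 1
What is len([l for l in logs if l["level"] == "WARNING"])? 2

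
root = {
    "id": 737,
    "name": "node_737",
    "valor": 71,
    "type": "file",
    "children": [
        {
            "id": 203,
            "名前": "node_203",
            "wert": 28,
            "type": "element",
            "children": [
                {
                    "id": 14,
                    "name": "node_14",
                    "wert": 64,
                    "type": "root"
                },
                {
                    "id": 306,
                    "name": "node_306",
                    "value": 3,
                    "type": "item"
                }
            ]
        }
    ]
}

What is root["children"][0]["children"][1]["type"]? "item"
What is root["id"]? 737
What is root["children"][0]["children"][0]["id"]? 14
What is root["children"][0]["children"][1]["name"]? "node_306"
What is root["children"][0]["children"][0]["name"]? "node_14"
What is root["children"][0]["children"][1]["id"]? 306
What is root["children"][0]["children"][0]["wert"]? 64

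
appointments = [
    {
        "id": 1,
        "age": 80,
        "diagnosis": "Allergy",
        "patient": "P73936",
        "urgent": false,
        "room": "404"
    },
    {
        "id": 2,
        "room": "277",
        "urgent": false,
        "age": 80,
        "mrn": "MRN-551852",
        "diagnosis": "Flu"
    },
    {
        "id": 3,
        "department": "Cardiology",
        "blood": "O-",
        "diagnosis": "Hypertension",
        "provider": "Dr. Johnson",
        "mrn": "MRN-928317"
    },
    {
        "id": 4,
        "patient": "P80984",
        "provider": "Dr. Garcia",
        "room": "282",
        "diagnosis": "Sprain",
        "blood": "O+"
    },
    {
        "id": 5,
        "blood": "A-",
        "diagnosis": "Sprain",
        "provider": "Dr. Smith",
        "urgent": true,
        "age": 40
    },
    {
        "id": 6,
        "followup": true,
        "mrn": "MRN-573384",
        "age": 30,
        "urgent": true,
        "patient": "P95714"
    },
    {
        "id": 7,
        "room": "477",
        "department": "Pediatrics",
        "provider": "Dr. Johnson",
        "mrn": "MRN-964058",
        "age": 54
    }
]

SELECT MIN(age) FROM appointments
30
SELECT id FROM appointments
[1, 2, 3, 4, 5, 6, 7]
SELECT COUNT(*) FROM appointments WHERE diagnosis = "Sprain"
2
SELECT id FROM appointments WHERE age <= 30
[6]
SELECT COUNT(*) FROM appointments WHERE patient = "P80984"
1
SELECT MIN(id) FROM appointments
1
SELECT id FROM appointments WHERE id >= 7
[7]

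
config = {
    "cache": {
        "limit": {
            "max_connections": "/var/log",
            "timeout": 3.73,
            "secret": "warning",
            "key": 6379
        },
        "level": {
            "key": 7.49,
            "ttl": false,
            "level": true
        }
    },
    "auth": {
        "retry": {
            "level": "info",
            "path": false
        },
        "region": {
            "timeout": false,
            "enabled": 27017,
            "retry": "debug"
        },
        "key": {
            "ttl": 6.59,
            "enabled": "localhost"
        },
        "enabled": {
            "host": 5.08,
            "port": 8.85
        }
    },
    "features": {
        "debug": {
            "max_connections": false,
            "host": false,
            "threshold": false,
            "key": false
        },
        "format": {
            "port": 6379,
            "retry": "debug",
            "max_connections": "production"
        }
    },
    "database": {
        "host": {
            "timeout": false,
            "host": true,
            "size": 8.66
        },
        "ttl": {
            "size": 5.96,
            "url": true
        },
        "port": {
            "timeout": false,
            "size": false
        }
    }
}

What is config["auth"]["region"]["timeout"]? False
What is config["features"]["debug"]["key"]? False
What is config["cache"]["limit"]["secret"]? "warning"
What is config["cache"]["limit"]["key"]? 6379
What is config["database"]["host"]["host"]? True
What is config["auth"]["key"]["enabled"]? "localhost"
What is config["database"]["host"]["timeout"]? False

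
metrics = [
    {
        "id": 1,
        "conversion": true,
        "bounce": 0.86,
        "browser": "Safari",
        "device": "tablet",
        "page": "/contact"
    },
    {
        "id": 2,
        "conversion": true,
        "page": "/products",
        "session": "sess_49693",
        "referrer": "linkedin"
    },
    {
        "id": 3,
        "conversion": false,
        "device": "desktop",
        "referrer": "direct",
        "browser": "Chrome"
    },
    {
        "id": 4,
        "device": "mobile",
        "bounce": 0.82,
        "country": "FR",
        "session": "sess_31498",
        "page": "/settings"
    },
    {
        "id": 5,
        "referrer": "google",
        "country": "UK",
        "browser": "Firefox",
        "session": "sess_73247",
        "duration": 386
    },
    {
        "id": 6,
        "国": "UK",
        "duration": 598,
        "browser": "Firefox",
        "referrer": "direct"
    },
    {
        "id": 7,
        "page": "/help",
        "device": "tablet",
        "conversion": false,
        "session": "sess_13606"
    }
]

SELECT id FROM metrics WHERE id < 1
[]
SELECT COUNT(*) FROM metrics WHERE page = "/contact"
1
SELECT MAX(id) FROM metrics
7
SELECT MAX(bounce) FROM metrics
0.86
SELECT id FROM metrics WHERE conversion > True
[]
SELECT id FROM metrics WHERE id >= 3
[3, 4, 5, 6, 7]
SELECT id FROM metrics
[1, 2, 3, 4, 5, 6, 7]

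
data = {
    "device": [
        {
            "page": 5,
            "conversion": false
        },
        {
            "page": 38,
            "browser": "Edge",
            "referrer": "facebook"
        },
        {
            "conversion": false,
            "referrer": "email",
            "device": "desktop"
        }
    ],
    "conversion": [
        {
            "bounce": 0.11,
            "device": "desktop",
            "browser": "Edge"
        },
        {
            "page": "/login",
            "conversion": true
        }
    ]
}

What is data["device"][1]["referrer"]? "facebook"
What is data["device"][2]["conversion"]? False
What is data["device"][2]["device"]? "desktop"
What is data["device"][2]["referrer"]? "email"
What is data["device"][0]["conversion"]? False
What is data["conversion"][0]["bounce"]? 0.11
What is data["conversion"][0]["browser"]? "Edge"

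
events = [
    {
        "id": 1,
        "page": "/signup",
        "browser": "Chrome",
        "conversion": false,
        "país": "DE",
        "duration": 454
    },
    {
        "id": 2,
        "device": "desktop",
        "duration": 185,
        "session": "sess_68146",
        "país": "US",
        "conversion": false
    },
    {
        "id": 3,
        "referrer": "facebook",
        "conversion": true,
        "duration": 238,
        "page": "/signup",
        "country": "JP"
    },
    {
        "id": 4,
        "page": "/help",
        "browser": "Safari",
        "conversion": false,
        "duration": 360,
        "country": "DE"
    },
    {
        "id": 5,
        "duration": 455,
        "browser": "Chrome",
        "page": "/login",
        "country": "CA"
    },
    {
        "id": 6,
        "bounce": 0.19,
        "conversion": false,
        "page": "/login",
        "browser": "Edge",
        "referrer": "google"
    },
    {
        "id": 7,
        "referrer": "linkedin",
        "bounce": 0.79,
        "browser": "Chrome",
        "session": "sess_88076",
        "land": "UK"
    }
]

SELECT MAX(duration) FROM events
455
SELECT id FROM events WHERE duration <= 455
[1, 2, 3, 4, 5]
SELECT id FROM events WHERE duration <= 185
[2]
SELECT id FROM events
[1, 2, 3, 4, 5, 6, 7]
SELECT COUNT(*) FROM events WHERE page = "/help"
1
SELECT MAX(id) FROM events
7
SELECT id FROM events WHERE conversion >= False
[1, 2, 3, 4, 6]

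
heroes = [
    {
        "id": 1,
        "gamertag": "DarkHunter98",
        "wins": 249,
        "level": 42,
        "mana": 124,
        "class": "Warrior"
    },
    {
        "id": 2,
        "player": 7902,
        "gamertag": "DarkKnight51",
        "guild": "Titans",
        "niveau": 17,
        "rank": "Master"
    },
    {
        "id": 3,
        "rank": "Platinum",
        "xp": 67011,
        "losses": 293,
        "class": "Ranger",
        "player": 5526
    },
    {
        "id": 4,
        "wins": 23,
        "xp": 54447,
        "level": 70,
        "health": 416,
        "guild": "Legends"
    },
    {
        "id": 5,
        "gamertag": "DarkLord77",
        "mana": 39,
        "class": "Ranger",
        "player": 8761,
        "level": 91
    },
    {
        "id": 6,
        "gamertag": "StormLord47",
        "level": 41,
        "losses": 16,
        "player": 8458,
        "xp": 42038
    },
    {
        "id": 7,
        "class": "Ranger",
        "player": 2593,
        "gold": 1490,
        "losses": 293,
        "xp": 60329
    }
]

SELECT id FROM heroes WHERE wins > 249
[]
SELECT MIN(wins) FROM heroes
23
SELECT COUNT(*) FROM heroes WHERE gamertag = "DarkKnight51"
1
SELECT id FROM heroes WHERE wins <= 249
[1, 4]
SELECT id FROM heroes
[1, 2, 3, 4, 5, 6, 7]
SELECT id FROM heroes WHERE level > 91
[]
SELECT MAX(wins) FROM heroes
249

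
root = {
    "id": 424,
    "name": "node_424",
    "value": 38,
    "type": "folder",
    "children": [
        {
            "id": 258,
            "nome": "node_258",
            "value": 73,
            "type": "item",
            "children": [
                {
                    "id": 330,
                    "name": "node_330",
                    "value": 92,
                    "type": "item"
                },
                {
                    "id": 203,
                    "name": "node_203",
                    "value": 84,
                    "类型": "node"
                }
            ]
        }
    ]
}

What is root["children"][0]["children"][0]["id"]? 330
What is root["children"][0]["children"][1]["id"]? 203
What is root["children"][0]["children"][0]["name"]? "node_330"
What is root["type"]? "folder"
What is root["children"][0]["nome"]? "node_258"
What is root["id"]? 424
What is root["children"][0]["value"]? 73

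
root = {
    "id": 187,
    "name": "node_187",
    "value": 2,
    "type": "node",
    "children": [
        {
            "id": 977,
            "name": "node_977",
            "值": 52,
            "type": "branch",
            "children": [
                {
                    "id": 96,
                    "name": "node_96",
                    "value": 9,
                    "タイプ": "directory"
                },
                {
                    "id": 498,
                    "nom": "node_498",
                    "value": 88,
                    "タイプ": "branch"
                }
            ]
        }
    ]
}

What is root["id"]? 187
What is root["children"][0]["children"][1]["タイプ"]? "branch"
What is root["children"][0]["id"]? 977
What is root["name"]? "node_187"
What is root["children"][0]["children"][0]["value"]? 9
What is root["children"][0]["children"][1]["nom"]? "node_498"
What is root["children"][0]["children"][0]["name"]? "node_96"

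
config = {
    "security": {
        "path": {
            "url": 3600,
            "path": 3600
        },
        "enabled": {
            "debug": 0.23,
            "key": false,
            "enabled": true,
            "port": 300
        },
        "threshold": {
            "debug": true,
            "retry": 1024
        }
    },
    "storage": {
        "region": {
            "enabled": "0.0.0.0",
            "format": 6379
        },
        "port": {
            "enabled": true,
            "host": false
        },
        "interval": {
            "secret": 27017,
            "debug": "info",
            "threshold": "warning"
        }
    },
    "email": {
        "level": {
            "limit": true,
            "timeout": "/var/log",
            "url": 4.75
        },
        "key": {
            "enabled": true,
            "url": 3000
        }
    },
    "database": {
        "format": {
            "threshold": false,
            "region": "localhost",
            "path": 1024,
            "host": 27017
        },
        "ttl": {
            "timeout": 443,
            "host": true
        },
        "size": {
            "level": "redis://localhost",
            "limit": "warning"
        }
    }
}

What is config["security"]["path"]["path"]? 3600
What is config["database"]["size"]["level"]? "redis://localhost"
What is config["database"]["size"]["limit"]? "warning"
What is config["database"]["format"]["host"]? 27017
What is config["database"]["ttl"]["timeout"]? 443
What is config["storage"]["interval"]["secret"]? 27017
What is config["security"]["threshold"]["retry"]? 1024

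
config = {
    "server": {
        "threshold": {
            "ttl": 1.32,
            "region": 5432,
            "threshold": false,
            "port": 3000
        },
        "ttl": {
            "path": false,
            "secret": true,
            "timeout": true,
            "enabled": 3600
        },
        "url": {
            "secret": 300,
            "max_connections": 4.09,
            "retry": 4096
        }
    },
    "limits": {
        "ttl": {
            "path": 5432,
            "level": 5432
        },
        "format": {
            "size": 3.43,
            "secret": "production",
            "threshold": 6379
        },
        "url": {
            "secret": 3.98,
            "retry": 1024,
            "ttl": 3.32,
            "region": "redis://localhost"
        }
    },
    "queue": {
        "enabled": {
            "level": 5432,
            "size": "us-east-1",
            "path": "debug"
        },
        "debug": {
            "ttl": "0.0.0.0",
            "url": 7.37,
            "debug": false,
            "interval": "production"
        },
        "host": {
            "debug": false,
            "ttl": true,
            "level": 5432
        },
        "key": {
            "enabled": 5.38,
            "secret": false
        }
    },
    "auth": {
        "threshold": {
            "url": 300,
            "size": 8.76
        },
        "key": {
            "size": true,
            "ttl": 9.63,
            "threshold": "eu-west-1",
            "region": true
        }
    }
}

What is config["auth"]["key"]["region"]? True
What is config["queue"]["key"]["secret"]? False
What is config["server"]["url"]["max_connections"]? 4.09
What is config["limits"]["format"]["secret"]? "production"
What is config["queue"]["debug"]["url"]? 7.37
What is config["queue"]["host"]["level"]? 5432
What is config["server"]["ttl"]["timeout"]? True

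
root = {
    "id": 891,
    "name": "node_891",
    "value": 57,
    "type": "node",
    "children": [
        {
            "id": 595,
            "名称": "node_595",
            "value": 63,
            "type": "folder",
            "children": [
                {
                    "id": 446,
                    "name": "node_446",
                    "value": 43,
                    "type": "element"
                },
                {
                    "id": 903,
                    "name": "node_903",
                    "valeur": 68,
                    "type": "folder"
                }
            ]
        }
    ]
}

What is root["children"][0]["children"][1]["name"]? "node_903"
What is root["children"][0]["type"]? "folder"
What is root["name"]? "node_891"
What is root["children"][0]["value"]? 63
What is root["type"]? "node"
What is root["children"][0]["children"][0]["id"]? 446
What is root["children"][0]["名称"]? "node_595"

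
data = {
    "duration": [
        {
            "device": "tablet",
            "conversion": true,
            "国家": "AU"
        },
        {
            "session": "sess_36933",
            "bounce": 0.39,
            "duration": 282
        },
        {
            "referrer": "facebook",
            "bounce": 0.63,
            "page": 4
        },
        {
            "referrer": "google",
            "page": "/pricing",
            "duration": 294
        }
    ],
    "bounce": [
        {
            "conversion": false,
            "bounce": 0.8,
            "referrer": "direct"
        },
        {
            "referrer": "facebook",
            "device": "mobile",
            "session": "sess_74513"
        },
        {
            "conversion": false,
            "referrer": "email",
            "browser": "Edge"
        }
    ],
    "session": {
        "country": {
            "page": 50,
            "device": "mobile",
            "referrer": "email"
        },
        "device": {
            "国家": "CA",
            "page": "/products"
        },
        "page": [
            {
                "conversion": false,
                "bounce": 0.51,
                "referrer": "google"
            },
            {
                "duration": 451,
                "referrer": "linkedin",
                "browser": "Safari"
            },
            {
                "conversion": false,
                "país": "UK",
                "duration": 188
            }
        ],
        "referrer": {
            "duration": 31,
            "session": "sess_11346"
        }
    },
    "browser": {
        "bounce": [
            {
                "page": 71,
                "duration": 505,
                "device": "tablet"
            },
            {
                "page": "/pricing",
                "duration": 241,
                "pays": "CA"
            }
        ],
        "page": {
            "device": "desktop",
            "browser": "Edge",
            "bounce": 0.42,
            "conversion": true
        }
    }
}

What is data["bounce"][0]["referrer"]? "direct"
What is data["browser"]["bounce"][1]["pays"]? "CA"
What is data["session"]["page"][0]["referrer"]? "google"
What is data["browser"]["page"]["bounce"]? 0.42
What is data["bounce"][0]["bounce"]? 0.8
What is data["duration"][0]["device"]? "tablet"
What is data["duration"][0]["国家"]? "AU"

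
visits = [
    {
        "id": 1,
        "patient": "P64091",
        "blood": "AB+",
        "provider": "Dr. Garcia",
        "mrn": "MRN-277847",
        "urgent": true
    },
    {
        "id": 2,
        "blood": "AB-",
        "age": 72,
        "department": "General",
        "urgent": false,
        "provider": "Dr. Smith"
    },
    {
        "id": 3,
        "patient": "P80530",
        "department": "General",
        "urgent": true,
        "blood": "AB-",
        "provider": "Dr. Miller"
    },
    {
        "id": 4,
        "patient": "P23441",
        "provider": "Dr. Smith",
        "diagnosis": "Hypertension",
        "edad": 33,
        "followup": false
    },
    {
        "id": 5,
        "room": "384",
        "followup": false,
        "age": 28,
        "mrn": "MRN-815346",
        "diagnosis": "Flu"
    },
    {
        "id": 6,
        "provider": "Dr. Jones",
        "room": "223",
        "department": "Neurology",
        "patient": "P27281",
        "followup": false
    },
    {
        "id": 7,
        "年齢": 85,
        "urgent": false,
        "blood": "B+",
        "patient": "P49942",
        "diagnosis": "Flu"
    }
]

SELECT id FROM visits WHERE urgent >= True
[1, 3]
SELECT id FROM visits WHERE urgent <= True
[1, 2, 3, 7]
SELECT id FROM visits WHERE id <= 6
[1, 2, 3, 4, 5, 6]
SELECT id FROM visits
[1, 2, 3, 4, 5, 6, 7]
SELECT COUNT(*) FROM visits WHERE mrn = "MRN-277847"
1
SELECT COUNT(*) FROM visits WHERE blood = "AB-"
2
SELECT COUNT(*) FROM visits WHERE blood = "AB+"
1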